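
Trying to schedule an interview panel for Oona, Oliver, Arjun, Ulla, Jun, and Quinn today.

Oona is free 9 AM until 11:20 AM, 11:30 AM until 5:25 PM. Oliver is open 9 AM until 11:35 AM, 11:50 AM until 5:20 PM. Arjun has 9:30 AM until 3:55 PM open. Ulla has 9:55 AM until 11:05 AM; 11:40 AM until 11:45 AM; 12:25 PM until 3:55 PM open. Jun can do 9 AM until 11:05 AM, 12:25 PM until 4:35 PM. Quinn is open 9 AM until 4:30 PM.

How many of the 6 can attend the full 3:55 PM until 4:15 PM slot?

4

Oona, Oliver, Jun, and Quinn can make the full 15:55-16:15 slot — that's 4.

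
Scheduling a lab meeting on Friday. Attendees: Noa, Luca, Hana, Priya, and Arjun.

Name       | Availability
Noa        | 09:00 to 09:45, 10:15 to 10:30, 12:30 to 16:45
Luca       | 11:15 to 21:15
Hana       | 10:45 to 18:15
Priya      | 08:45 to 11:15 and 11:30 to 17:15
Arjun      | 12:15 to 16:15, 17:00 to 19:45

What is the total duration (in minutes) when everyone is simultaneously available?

Noa ∩ Luca: 12:30-16:45.
Noa ∩ Luca ∩ Hana: 12:30-16:45.
Noa ∩ Luca ∩ Hana ∩ Priya: 12:30-16:45.
Noa ∩ Luca ∩ Hana ∩ Priya ∩ Arjun: 12:30-16:15.
That's a single block of 225 minutes.

225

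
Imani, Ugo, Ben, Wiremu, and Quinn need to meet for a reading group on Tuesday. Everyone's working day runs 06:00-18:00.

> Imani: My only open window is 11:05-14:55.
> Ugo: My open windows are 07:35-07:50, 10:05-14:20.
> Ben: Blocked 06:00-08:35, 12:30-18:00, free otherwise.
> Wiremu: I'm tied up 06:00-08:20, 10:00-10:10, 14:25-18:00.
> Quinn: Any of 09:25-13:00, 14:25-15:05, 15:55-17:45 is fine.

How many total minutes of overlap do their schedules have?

85

Imani free: 11:05-14:55.
Ugo free: 07:35-07:50, 10:05-14:20.
Ben free: 08:35-12:30 (invert busy blocks within the working day).
Wiremu free: 08:20-10:00, 10:10-14:25 (invert busy blocks within the working day).
Quinn free: 09:25-13:00, 14:25-15:05, 15:55-17:45.
Imani ∩ Ugo: 11:05-14:20.
Imani ∩ Ugo ∩ Ben: 11:05-12:30.
Imani ∩ Ugo ∩ Ben ∩ Wiremu: 11:05-12:30.
Imani ∩ Ugo ∩ Ben ∩ Wiremu ∩ Quinn: 11:05-12:30.
That's a single block of 85 minutes.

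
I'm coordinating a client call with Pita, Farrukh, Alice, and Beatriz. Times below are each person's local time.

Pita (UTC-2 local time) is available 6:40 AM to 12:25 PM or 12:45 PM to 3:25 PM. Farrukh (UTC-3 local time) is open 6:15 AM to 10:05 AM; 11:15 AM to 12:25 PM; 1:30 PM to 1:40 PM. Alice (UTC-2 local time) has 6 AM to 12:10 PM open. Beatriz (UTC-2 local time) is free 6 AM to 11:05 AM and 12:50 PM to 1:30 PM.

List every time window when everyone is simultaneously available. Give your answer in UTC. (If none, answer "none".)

Pita in UTC: 08:40-14:25, 14:45-17:25 (add 2h to convert from UTC-2).
Farrukh in UTC: 09:15-13:05, 14:15-15:25, 16:30-16:40 (add 3h to convert from UTC-3).
Alice in UTC: 08:00-14:10 (add 2h to convert from UTC-2).
Beatriz in UTC: 08:00-13:05, 14:50-15:30 (add 2h to convert from UTC-2).
Pita ∩ Farrukh: 09:15-13:05, 14:15-14:25, 14:45-15:25, 16:30-16:40.
Pita ∩ Farrukh ∩ Alice: 09:15-13:05.
Pita ∩ Farrukh ∩ Alice ∩ Beatriz: 09:15-13:05.
So the common availability across everyone is 09:15-13:05.

09:15-13:05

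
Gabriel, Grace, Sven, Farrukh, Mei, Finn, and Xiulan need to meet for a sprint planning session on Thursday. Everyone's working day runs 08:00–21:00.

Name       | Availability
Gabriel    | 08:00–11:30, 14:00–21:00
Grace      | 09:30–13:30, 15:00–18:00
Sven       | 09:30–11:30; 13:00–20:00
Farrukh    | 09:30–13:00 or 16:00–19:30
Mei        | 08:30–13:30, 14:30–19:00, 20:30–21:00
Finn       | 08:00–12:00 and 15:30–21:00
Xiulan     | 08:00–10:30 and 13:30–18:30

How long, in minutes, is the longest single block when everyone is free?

120

Gabriel ∩ Grace: 09:30-11:30, 15:00-18:00.
Gabriel ∩ Grace ∩ Sven: 09:30-11:30, 15:00-18:00.
Gabriel ∩ Grace ∩ Sven ∩ Farrukh: 09:30-11:30, 16:00-18:00.
Gabriel ∩ Grace ∩ Sven ∩ Farrukh ∩ Mei: 09:30-11:30, 16:00-18:00.
Gabriel ∩ Grace ∩ Sven ∩ Farrukh ∩ Mei ∩ Finn: 09:30-11:30, 16:00-18:00.
Gabriel ∩ Grace ∩ Sven ∩ Farrukh ∩ Mei ∩ Finn ∩ Xiulan: 09:30-10:30, 16:00-18:00.
The longest is 16:00-18:00 at 120 minutes.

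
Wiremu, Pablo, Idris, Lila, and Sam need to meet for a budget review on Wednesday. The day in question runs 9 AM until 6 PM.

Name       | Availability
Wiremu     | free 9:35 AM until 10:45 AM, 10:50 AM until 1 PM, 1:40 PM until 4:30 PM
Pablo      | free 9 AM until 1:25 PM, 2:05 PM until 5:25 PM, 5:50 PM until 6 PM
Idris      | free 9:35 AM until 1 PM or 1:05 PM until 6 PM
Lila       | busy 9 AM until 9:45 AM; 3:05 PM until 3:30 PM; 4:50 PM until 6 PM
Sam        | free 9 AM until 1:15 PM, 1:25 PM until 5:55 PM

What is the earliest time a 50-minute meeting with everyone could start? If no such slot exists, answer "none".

09:45

Wiremu free: 09:35-10:45, 10:50-13:00, 13:40-16:30.
Pablo free: 09:00-13:25, 14:05-17:25, 17:50-18:00.
Idris free: 09:35-13:00, 13:05-18:00.
Lila free: 09:45-15:05, 15:30-16:50 (invert busy blocks within the working day).
Sam free: 09:00-13:15, 13:25-17:55.
Wiremu ∩ Pablo: 09:35-10:45, 10:50-13:00, 14:05-16:30.
Wiremu ∩ Pablo ∩ Idris: 09:35-10:45, 10:50-13:00, 14:05-16:30.
Wiremu ∩ Pablo ∩ Idris ∩ Lila: 09:45-10:45, 10:50-13:00, 14:05-15:05, 15:30-16:30.
Wiremu ∩ Pablo ∩ Idris ∩ Lila ∩ Sam: 09:45-10:45, 10:50-13:00, 14:05-15:05, 15:30-16:30.
The first common window of at least 50 minutes is 09:45-10:45, so the earliest start is 09:45.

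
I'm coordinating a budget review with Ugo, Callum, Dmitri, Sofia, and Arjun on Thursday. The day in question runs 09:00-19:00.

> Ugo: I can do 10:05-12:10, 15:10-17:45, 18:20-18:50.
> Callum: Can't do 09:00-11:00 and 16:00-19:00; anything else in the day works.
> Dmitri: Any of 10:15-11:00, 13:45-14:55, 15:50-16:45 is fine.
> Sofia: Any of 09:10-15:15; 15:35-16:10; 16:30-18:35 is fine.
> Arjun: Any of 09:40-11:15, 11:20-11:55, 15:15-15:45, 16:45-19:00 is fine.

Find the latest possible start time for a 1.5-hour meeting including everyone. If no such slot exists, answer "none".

Ugo free: 10:05-12:10, 15:10-17:45, 18:20-18:50.
Callum free: 11:00-16:00 (invert busy blocks within the working day).
Dmitri free: 10:15-11:00, 13:45-14:55, 15:50-16:45.
Sofia free: 09:10-15:15, 15:35-16:10, 16:30-18:35.
Arjun free: 09:40-11:15, 11:20-11:55, 15:15-15:45, 16:45-19:00.
Ugo ∩ Callum: 11:00-12:10, 15:10-16:00.
Ugo ∩ Callum ∩ Dmitri: 15:50-16:00.
Ugo ∩ Callum ∩ Dmitri ∩ Sofia: 15:50-16:00.
Ugo ∩ Callum ∩ Dmitri ∩ Sofia ∩ Arjun: ∅.
There is no time when everyone is free.
No common window is at least 90 minutes long.

none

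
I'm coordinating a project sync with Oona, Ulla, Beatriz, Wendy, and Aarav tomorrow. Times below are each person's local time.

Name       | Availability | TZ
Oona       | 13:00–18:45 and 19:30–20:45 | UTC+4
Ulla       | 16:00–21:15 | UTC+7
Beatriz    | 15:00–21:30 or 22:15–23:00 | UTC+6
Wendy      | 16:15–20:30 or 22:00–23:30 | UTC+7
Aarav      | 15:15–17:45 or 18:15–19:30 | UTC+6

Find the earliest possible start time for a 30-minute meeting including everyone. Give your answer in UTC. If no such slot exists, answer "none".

Oona in UTC: 09:00-14:45, 15:30-16:45 (subtract 4h to convert from UTC+4).
Ulla in UTC: 09:00-14:15 (subtract 7h to convert from UTC+7).
Beatriz in UTC: 09:00-15:30, 16:15-17:00 (subtract 6h to convert from UTC+6).
Wendy in UTC: 09:15-13:30, 15:00-16:30 (subtract 7h to convert from UTC+7).
Aarav in UTC: 09:15-11:45, 12:15-13:30 (subtract 6h to convert from UTC+6).
Oona ∩ Ulla: 09:00-14:15.
Oona ∩ Ulla ∩ Beatriz: 09:00-14:15.
Oona ∩ Ulla ∩ Beatriz ∩ Wendy: 09:15-13:30.
Oona ∩ Ulla ∩ Beatriz ∩ Wendy ∩ Aarav: 09:15-11:45, 12:15-13:30.
The first common window of at least 30 minutes is 09:15-11:45, so the earliest start is 09:15.

09:15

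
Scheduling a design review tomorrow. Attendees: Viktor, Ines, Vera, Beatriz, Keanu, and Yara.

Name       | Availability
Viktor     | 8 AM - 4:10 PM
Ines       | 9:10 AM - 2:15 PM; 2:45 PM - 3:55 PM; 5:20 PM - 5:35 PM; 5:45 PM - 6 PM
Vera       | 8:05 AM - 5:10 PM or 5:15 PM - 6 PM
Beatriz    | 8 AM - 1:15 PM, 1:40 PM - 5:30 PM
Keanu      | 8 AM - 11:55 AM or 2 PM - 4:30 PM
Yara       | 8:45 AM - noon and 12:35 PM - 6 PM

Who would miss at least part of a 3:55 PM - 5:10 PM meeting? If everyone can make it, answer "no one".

Viktor: not fully free for 15:55-17:10. Ines: not fully free for 15:55-17:10. Vera: free for 15:55-17:10. Beatriz: free for 15:55-17:10. Keanu: not fully free for 15:55-17:10. Yara: free for 15:55-17:10.

Ines, Keanu, Viktor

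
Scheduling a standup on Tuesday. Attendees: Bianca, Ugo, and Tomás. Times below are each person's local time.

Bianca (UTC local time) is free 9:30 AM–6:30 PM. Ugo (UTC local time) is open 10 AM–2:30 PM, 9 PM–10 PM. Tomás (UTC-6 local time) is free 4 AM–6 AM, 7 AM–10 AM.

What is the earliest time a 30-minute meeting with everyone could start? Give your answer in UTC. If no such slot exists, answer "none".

Bianca in UTC: 09:30-18:30.
Ugo in UTC: 10:00-14:30, 21:00-22:00.
Tomás in UTC: 10:00-12:00, 13:00-16:00 (add 6h to convert from UTC-6).
Bianca ∩ Ugo: 10:00-14:30.
Bianca ∩ Ugo ∩ Tomás: 10:00-12:00, 13:00-14:30.
The first common window of at least 30 minutes is 10:00-12:00, so the earliest start is 10:00.

10:00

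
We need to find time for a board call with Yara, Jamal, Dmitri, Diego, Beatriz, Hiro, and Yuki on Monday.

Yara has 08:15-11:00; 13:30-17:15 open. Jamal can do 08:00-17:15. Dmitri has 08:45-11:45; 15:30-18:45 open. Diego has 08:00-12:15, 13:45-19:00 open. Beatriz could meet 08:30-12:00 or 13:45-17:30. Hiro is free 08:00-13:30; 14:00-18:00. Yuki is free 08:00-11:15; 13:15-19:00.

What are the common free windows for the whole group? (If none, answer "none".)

Yara ∩ Jamal: 08:15-11:00, 13:30-17:15.
Yara ∩ Jamal ∩ Dmitri: 08:45-11:00, 15:30-17:15.
Yara ∩ Jamal ∩ Dmitri ∩ Diego: 08:45-11:00, 15:30-17:15.
Yara ∩ Jamal ∩ Dmitri ∩ Diego ∩ Beatriz: 08:45-11:00, 15:30-17:15.
Yara ∩ Jamal ∩ Dmitri ∩ Diego ∩ Beatriz ∩ Hiro: 08:45-11:00, 15:30-17:15.
Yara ∩ Jamal ∩ Dmitri ∩ Diego ∩ Beatriz ∩ Hiro ∩ Yuki: 08:45-11:00, 15:30-17:15.

08:45-11:00, 15:30-17:15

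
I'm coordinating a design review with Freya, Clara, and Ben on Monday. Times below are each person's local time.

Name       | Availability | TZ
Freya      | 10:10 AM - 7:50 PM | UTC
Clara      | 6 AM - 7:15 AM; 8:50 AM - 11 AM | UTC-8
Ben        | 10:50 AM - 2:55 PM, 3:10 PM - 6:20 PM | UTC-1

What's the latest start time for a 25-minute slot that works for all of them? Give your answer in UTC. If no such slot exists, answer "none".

Freya in UTC: 10:10-19:50.
Clara in UTC: 14:00-15:15, 16:50-19:00 (add 8h to convert from UTC-8).
Ben in UTC: 11:50-15:55, 16:10-19:20 (add 1h to convert from UTC-1).
Freya ∩ Clara: 14:00-15:15, 16:50-19:00.
Freya ∩ Clara ∩ Ben: 14:00-15:15, 16:50-19:00.
The last common window of at least 25 minutes is 16:50-19:00; a 25-minute meeting can start as late as 18:35 and still end by 19:00.

18:35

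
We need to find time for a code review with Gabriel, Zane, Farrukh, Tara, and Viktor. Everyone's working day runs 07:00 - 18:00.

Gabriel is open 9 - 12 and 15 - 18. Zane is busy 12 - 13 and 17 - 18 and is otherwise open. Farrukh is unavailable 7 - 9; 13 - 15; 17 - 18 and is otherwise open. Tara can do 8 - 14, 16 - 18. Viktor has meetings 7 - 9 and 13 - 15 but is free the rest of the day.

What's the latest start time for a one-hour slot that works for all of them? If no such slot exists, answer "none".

16:00

Gabriel free: 09:00-12:00, 15:00-18:00.
Zane free: 07:00-12:00, 13:00-17:00 (invert busy blocks within the working day).
Farrukh free: 09:00-13:00, 15:00-17:00 (invert busy blocks within the working day).
Tara free: 08:00-14:00, 16:00-18:00.
Viktor free: 09:00-13:00, 15:00-18:00 (invert busy blocks within the working day).
Gabriel ∩ Zane: 09:00-12:00, 15:00-17:00.
Gabriel ∩ Zane ∩ Farrukh: 09:00-12:00, 15:00-17:00.
Gabriel ∩ Zane ∩ Farrukh ∩ Tara: 09:00-12:00, 16:00-17:00.
Gabriel ∩ Zane ∩ Farrukh ∩ Tara ∩ Viktor: 09:00-12:00, 16:00-17:00.
The last common window of at least 60 minutes is 16:00-17:00; a 60-minute meeting can start as late as 16:00 and still end by 17:00.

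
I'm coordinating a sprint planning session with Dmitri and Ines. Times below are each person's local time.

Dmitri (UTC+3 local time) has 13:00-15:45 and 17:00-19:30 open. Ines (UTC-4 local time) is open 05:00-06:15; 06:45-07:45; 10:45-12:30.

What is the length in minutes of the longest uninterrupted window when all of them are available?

Dmitri in UTC: 10:00-12:45, 14:00-16:30 (subtract 3h to convert from UTC+3).
Ines in UTC: 09:00-10:15, 10:45-11:45, 14:45-16:30 (add 4h to convert from UTC-4).
Dmitri ∩ Ines: 10:00-10:15, 10:45-11:45, 14:45-16:30.
So the common availability across everyone is 10:00-10:15, 10:45-11:45, 14:45-16:30.
The longest is 14:45-16:30 at 105 minutes.

105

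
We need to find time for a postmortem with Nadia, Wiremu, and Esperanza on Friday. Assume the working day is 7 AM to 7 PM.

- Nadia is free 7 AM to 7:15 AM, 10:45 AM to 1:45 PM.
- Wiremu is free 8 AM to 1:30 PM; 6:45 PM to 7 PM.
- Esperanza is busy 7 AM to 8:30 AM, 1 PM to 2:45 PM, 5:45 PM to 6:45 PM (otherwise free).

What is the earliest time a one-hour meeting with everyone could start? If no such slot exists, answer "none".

10:45

Nadia free: 07:00-07:15, 10:45-13:45.
Wiremu free: 08:00-13:30, 18:45-19:00.
Esperanza free: 08:30-13:00, 14:45-17:45, 18:45-19:00 (invert busy blocks within the working day).
Nadia ∩ Wiremu: 10:45-13:30.
Nadia ∩ Wiremu ∩ Esperanza: 10:45-13:00.
The first common window of at least 60 minutes is 10:45-13:00, so the earliest start is 10:45.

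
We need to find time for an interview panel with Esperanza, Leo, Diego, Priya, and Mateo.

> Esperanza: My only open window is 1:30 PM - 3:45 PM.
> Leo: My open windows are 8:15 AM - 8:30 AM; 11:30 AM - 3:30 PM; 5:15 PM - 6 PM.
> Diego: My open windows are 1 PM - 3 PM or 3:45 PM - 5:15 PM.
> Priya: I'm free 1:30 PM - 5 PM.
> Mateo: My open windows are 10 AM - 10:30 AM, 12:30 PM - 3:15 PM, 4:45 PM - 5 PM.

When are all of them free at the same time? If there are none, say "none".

Esperanza ∩ Leo: 13:30-15:30.
Esperanza ∩ Leo ∩ Diego: 13:30-15:00.
Esperanza ∩ Leo ∩ Diego ∩ Priya: 13:30-15:00.
Esperanza ∩ Leo ∩ Diego ∩ Priya ∩ Mateo: 13:30-15:00.
So the common availability across everyone is 13:30-15:00.

13:30-15:00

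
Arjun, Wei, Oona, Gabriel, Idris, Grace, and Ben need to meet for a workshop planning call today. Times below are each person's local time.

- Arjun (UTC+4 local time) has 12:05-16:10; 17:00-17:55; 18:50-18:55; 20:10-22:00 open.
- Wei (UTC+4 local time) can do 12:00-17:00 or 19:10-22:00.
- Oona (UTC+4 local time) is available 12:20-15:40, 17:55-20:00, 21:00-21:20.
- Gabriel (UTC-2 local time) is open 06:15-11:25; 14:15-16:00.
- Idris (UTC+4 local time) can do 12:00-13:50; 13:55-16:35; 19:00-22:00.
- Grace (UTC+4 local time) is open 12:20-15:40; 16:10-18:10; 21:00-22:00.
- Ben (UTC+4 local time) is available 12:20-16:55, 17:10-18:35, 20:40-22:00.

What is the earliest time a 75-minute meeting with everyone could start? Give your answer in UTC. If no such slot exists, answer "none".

08:20

Arjun in UTC: 08:05-12:10, 13:00-13:55, 14:50-14:55, 16:10-18:00 (subtract 4h to convert from UTC+4).
Wei in UTC: 08:00-13:00, 15:10-18:00 (subtract 4h to convert from UTC+4).
Oona in UTC: 08:20-11:40, 13:55-16:00, 17:00-17:20 (subtract 4h to convert from UTC+4).
Gabriel in UTC: 08:15-13:25, 16:15-18:00 (add 2h to convert from UTC-2).
Idris in UTC: 08:00-09:50, 09:55-12:35, 15:00-18:00 (subtract 4h to convert from UTC+4).
Grace in UTC: 08:20-11:40, 12:10-14:10, 17:00-18:00 (subtract 4h to convert from UTC+4).
Ben in UTC: 08:20-12:55, 13:10-14:35, 16:40-18:00 (subtract 4h to convert from UTC+4).
Arjun ∩ Wei: 08:05-12:10, 16:10-18:00.
Arjun ∩ Wei ∩ Oona: 08:20-11:40, 17:00-17:20.
Arjun ∩ Wei ∩ Oona ∩ Gabriel: 08:20-11:40, 17:00-17:20.
Arjun ∩ Wei ∩ Oona ∩ Gabriel ∩ Idris: 08:20-09:50, 09:55-11:40, 17:00-17:20.
Arjun ∩ Wei ∩ Oona ∩ Gabriel ∩ Idris ∩ Grace: 08:20-09:50, 09:55-11:40, 17:00-17:20.
Arjun ∩ Wei ∩ Oona ∩ Gabriel ∩ Idris ∩ Grace ∩ Ben: 08:20-09:50, 09:55-11:40, 17:00-17:20.
The first common window of at least 75 minutes is 08:20-09:50, so the earliest start is 08:20.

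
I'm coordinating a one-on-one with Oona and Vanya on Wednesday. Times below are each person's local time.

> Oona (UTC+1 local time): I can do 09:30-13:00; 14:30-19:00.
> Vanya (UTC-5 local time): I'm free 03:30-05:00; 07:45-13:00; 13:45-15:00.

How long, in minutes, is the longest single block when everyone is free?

Oona in UTC: 08:30-12:00, 13:30-18:00 (subtract 1h to convert from UTC+1).
Vanya in UTC: 08:30-10:00, 12:45-18:00, 18:45-20:00 (add 5h to convert from UTC-5).
Oona ∩ Vanya: 08:30-10:00, 13:30-18:00.
The longest is 13:30-18:00 at 270 minutes.

270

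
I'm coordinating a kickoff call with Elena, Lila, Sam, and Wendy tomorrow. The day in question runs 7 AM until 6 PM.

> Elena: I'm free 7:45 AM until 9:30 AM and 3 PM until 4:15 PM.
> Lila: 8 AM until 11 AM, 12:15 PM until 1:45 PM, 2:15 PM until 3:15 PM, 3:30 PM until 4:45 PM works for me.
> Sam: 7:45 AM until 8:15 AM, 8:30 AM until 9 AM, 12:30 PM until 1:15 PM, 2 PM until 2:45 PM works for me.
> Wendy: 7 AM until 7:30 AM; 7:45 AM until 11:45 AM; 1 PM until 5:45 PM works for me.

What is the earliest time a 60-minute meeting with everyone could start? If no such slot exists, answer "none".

Elena ∩ Lila: 08:00-09:30, 15:00-15:15, 15:30-16:15.
Elena ∩ Lila ∩ Sam: 08:00-08:15, 08:30-09:00.
Elena ∩ Lila ∩ Sam ∩ Wendy: 08:00-08:15, 08:30-09:00.
So the common availability across everyone is 08:00-08:15, 08:30-09:00.
No common window is at least 60 minutes long.

none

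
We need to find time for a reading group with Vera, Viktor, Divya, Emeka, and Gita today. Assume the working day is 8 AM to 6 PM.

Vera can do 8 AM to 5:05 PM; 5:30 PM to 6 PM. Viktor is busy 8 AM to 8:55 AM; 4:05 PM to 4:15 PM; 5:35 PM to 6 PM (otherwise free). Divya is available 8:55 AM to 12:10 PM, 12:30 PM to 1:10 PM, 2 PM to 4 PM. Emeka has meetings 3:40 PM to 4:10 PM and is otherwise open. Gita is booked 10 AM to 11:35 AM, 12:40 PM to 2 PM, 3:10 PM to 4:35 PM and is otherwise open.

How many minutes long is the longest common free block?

70

Vera free: 08:00-17:05, 17:30-18:00.
Viktor free: 08:55-16:05, 16:15-17:35 (invert busy blocks within the working day).
Divya free: 08:55-12:10, 12:30-13:10, 14:00-16:00.
Emeka free: 08:00-15:40, 16:10-18:00 (invert busy blocks within the working day).
Gita free: 08:00-10:00, 11:35-12:40, 14:00-15:10, 16:35-18:00 (invert busy blocks within the working day).
Vera ∩ Viktor: 08:55-16:05, 16:15-17:05, 17:30-17:35.
Vera ∩ Viktor ∩ Divya: 08:55-12:10, 12:30-13:10, 14:00-16:00.
Vera ∩ Viktor ∩ Divya ∩ Emeka: 08:55-12:10, 12:30-13:10, 14:00-15:40.
Vera ∩ Viktor ∩ Divya ∩ Emeka ∩ Gita: 08:55-10:00, 11:35-12:10, 12:30-12:40, 14:00-15:10.
The longest is 14:00-15:10 at 70 minutes.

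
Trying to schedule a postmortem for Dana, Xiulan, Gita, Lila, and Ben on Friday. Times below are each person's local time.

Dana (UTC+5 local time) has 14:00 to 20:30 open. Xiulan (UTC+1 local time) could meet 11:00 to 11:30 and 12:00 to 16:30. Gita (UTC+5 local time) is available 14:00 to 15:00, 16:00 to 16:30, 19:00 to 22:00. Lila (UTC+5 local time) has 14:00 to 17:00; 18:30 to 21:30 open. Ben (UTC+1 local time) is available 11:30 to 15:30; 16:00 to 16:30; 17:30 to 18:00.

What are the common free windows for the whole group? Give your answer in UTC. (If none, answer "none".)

11:00-11:30, 14:00-14:30, 15:00-15:30

Dana in UTC: 09:00-15:30 (subtract 5h to convert from UTC+5).
Xiulan in UTC: 10:00-10:30, 11:00-15:30 (subtract 1h to convert from UTC+1).
Gita in UTC: 09:00-10:00, 11:00-11:30, 14:00-17:00 (subtract 5h to convert from UTC+5).
Lila in UTC: 09:00-12:00, 13:30-16:30 (subtract 5h to convert from UTC+5).
Ben in UTC: 10:30-14:30, 15:00-15:30, 16:30-17:00 (subtract 1h to convert from UTC+1).
Dana ∩ Xiulan: 10:00-10:30, 11:00-15:30.
Dana ∩ Xiulan ∩ Gita: 11:00-11:30, 14:00-15:30.
Dana ∩ Xiulan ∩ Gita ∩ Lila: 11:00-11:30, 14:00-15:30.
Dana ∩ Xiulan ∩ Gita ∩ Lila ∩ Ben: 11:00-11:30, 14:00-14:30, 15:00-15:30.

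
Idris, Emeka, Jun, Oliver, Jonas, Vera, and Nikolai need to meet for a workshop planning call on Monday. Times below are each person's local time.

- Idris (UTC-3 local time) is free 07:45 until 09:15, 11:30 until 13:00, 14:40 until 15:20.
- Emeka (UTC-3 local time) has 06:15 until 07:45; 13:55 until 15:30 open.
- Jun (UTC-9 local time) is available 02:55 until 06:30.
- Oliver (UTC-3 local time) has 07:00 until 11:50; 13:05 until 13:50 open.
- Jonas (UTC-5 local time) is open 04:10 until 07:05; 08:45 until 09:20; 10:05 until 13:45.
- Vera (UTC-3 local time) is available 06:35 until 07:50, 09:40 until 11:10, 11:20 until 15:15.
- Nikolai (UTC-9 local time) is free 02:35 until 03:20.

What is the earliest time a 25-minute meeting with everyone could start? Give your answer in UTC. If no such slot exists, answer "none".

Idris in UTC: 10:45-12:15, 14:30-16:00, 17:40-18:20 (add 3h to convert from UTC-3).
Emeka in UTC: 09:15-10:45, 16:55-18:30 (add 3h to convert from UTC-3).
Jun in UTC: 11:55-15:30 (add 9h to convert from UTC-9).
Oliver in UTC: 10:00-14:50, 16:05-16:50 (add 3h to convert from UTC-3).
Jonas in UTC: 09:10-12:05, 13:45-14:20, 15:05-18:45 (add 5h to convert from UTC-5).
Vera in UTC: 09:35-10:50, 12:40-14:10, 14:20-18:15 (add 3h to convert from UTC-3).
Nikolai in UTC: 11:35-12:20 (add 9h to convert from UTC-9).
Idris ∩ Emeka: 17:40-18:20.
Idris ∩ Emeka ∩ Jun: ∅.
Idris ∩ Emeka ∩ Jun ∩ Oliver: ∅.
Idris ∩ Emeka ∩ Jun ∩ Oliver ∩ Jonas: ∅.
Idris ∩ Emeka ∩ Jun ∩ Oliver ∩ Jonas ∩ Vera: ∅.
Idris ∩ Emeka ∩ Jun ∩ Oliver ∩ Jonas ∩ Vera ∩ Nikolai: ∅.
There is no time when everyone is free.
No common window is at least 25 minutes long.

none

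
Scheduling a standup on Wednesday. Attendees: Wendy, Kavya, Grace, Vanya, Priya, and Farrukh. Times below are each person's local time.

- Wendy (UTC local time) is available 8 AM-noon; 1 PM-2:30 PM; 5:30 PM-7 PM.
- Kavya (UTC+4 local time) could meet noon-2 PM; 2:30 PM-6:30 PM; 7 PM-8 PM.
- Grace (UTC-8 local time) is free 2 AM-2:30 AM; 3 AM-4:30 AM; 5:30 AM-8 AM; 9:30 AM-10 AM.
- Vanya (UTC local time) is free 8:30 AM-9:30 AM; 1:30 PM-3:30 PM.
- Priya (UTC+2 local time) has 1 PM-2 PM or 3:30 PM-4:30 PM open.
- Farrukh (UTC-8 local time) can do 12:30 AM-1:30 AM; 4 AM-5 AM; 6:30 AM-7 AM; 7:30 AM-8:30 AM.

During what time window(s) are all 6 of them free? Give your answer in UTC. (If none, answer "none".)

Wendy in UTC: 08:00-12:00, 13:00-14:30, 17:30-19:00.
Kavya in UTC: 08:00-10:00, 10:30-14:30, 15:00-16:00 (subtract 4h to convert from UTC+4).
Grace in UTC: 10:00-10:30, 11:00-12:30, 13:30-16:00, 17:30-18:00 (add 8h to convert from UTC-8).
Vanya in UTC: 08:30-09:30, 13:30-15:30.
Priya in UTC: 11:00-12:00, 13:30-14:30 (subtract 2h to convert from UTC+2).
Farrukh in UTC: 08:30-09:30, 12:00-13:00, 14:30-15:00, 15:30-16:30 (add 8h to convert from UTC-8).
Wendy ∩ Kavya: 08:00-10:00, 10:30-12:00, 13:00-14:30.
Wendy ∩ Kavya ∩ Grace: 11:00-12:00, 13:30-14:30.
Wendy ∩ Kavya ∩ Grace ∩ Vanya: 13:30-14:30.
Wendy ∩ Kavya ∩ Grace ∩ Vanya ∩ Priya: 13:30-14:30.
Wendy ∩ Kavya ∩ Grace ∩ Vanya ∩ Priya ∩ Farrukh: ∅.
There is no time when everyone is free.

none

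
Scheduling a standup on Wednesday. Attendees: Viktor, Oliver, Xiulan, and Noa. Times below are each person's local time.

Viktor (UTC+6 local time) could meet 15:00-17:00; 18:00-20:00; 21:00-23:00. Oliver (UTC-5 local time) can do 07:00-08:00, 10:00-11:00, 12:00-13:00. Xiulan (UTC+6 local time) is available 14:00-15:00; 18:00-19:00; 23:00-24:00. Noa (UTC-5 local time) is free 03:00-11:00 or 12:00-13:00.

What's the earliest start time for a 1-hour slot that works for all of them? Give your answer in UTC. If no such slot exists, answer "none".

Viktor in UTC: 09:00-11:00, 12:00-14:00, 15:00-17:00 (subtract 6h to convert from UTC+6).
Oliver in UTC: 12:00-13:00, 15:00-16:00, 17:00-18:00 (add 5h to convert from UTC-5).
Xiulan in UTC: 08:00-09:00, 12:00-13:00, 17:00-18:00 (subtract 6h to convert from UTC+6).
Noa in UTC: 08:00-16:00, 17:00-18:00 (add 5h to convert from UTC-5).
Viktor ∩ Oliver: 12:00-13:00, 15:00-16:00.
Viktor ∩ Oliver ∩ Xiulan: 12:00-13:00.
Viktor ∩ Oliver ∩ Xiulan ∩ Noa: 12:00-13:00.
The first common window of at least 60 minutes is 12:00-13:00, so the earliest start is 12:00.

12:00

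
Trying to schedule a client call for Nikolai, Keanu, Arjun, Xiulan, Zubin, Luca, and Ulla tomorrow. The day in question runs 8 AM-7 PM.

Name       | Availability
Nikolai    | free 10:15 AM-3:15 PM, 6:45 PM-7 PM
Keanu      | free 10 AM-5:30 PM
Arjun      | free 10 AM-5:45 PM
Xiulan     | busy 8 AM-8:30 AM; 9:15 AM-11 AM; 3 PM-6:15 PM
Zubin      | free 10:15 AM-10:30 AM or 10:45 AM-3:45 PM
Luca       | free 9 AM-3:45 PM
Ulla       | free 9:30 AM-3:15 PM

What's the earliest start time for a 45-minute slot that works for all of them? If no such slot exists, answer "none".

11:00

Nikolai free: 10:15-15:15, 18:45-19:00.
Keanu free: 10:00-17:30.
Arjun free: 10:00-17:45.
Xiulan free: 08:30-09:15, 11:00-15:00, 18:15-19:00 (invert busy blocks within the working day).
Zubin free: 10:15-10:30, 10:45-15:45.
Luca free: 09:00-15:45.
Ulla free: 09:30-15:15.
Nikolai ∩ Keanu: 10:15-15:15.
Nikolai ∩ Keanu ∩ Arjun: 10:15-15:15.
Nikolai ∩ Keanu ∩ Arjun ∩ Xiulan: 11:00-15:00.
Nikolai ∩ Keanu ∩ Arjun ∩ Xiulan ∩ Zubin: 11:00-15:00.
Nikolai ∩ Keanu ∩ Arjun ∩ Xiulan ∩ Zubin ∩ Luca: 11:00-15:00.
Nikolai ∩ Keanu ∩ Arjun ∩ Xiulan ∩ Zubin ∩ Luca ∩ Ulla: 11:00-15:00.
The first common window of at least 45 minutes is 11:00-15:00, so the earliest start is 11:00.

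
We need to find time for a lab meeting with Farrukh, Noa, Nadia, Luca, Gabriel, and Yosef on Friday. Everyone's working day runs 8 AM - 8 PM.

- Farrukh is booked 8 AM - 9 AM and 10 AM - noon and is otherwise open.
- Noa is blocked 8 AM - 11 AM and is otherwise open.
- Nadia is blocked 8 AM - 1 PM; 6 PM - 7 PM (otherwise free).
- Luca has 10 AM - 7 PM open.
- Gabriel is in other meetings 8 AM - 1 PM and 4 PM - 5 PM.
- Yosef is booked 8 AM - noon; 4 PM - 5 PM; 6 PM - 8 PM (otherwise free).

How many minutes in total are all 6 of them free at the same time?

Farrukh free: 09:00-10:00, 12:00-20:00 (invert busy blocks within the working day).
Noa free: 11:00-20:00 (invert busy blocks within the working day).
Nadia free: 13:00-18:00, 19:00-20:00 (invert busy blocks within the working day).
Luca free: 10:00-19:00.
Gabriel free: 13:00-16:00, 17:00-20:00 (invert busy blocks within the working day).
Yosef free: 12:00-16:00, 17:00-18:00 (invert busy blocks within the working day).
Farrukh ∩ Noa: 12:00-20:00.
Farrukh ∩ Noa ∩ Nadia: 13:00-18:00, 19:00-20:00.
Farrukh ∩ Noa ∩ Nadia ∩ Luca: 13:00-18:00.
Farrukh ∩ Noa ∩ Nadia ∩ Luca ∩ Gabriel: 13:00-16:00, 17:00-18:00.
Farrukh ∩ Noa ∩ Nadia ∩ Luca ∩ Gabriel ∩ Yosef: 13:00-16:00, 17:00-18:00.
Summing the common windows: 180 + 60 = 240 minutes.

240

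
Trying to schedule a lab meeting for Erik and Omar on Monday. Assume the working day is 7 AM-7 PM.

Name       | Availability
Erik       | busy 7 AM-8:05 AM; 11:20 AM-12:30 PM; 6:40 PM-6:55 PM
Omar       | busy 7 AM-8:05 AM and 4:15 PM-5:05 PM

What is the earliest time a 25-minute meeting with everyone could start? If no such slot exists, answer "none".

Erik free: 08:05-11:20, 12:30-18:40, 18:55-19:00 (invert busy blocks within the working day).
Omar free: 08:05-16:15, 17:05-19:00 (invert busy blocks within the working day).
Erik ∩ Omar: 08:05-11:20, 12:30-16:15, 17:05-18:40, 18:55-19:00.
The first common window of at least 25 minutes is 08:05-11:20, so the earliest start is 08:05.

08:05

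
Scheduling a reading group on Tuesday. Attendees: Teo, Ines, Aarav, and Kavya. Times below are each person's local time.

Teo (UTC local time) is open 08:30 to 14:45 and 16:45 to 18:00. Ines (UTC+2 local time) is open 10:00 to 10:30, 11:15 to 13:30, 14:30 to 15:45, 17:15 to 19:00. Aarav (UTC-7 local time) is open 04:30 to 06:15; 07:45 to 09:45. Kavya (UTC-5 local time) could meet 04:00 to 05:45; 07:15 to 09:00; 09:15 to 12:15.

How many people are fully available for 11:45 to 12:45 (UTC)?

2

Teo in UTC: 08:30-14:45, 16:45-18:00.
Ines in UTC: 08:00-08:30, 09:15-11:30, 12:30-13:45, 15:15-17:00 (subtract 2h to convert from UTC+2).
Aarav in UTC: 11:30-13:15, 14:45-16:45 (add 7h to convert from UTC-7).
Kavya in UTC: 09:00-10:45, 12:15-14:00, 14:15-17:15 (add 5h to convert from UTC-5).
Teo and Aarav can make the full 11:45-12:45 slot — that's 2.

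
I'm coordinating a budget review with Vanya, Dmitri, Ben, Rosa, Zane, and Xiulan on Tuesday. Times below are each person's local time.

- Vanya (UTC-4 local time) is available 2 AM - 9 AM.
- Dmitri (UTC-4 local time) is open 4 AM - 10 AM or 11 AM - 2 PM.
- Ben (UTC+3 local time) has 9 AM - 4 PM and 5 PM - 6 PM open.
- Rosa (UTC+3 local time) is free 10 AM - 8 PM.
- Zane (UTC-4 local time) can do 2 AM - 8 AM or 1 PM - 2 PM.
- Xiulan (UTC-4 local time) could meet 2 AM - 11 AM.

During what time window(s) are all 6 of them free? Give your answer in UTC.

Vanya in UTC: 06:00-13:00 (add 4h to convert from UTC-4).
Dmitri in UTC: 08:00-14:00, 15:00-18:00 (add 4h to convert from UTC-4).
Ben in UTC: 06:00-13:00, 14:00-15:00 (subtract 3h to convert from UTC+3).
Rosa in UTC: 07:00-17:00 (subtract 3h to convert from UTC+3).
Zane in UTC: 06:00-12:00, 17:00-18:00 (add 4h to convert from UTC-4).
Xiulan in UTC: 06:00-15:00 (add 4h to convert from UTC-4).
Vanya ∩ Dmitri: 08:00-13:00.
Vanya ∩ Dmitri ∩ Ben: 08:00-13:00.
Vanya ∩ Dmitri ∩ Ben ∩ Rosa: 08:00-13:00.
Vanya ∩ Dmitri ∩ Ben ∩ Rosa ∩ Zane: 08:00-12:00.
Vanya ∩ Dmitri ∩ Ben ∩ Rosa ∩ Zane ∩ Xiulan: 08:00-12:00.
Those are the intersection windows.

08:00-12:00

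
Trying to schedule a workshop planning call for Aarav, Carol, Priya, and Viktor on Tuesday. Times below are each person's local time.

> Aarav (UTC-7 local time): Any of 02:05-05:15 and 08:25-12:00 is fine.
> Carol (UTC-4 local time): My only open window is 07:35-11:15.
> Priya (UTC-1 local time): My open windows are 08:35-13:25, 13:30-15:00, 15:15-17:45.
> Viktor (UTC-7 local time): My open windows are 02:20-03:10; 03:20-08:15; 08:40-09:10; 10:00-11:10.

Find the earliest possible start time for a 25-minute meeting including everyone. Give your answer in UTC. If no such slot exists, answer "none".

Aarav in UTC: 09:05-12:15, 15:25-19:00 (add 7h to convert from UTC-7).
Carol in UTC: 11:35-15:15 (add 4h to convert from UTC-4).
Priya in UTC: 09:35-14:25, 14:30-16:00, 16:15-18:45 (add 1h to convert from UTC-1).
Viktor in UTC: 09:20-10:10, 10:20-15:15, 15:40-16:10, 17:00-18:10 (add 7h to convert from UTC-7).
Aarav ∩ Carol: 11:35-12:15.
Aarav ∩ Carol ∩ Priya: 11:35-12:15.
Aarav ∩ Carol ∩ Priya ∩ Viktor: 11:35-12:15.
The first common window of at least 25 minutes is 11:35-12:15, so the earliest start is 11:35.

11:35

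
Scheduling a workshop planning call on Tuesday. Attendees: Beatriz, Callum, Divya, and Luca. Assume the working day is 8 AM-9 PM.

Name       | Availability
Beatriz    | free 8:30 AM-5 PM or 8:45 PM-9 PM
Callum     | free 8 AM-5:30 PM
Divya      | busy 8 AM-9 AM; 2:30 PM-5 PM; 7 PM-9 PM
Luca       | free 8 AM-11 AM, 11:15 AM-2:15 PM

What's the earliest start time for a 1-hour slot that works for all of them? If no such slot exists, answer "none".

Beatriz free: 08:30-17:00, 20:45-21:00.
Callum free: 08:00-17:30.
Divya free: 09:00-14:30, 17:00-19:00 (invert busy blocks within the working day).
Luca free: 08:00-11:00, 11:15-14:15.
Beatriz ∩ Callum: 08:30-17:00.
Beatriz ∩ Callum ∩ Divya: 09:00-14:30.
Beatriz ∩ Callum ∩ Divya ∩ Luca: 09:00-11:00, 11:15-14:15.
The first common window of at least 60 minutes is 09:00-11:00, so the earliest start is 09:00.

09:00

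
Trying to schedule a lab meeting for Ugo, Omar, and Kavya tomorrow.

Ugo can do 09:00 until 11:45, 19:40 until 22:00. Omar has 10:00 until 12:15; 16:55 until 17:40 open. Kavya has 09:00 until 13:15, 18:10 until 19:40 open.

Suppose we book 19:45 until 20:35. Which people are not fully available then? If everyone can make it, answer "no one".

Kavya, Omar

Ugo: free for 19:45-20:35. Omar: not fully free for 19:45-20:35. Kavya: not fully free for 19:45-20:35.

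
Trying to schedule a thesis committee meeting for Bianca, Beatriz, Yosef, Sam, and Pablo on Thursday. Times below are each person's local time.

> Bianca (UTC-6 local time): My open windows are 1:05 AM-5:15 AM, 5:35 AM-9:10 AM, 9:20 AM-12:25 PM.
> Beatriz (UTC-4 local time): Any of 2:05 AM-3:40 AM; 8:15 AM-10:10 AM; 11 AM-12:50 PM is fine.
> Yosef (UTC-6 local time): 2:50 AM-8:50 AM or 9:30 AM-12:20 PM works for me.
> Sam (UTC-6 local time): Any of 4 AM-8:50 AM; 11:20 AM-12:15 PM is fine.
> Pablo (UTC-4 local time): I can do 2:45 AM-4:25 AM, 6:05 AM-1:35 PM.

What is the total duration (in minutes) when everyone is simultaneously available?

115

Bianca in UTC: 07:05-11:15, 11:35-15:10, 15:20-18:25 (add 6h to convert from UTC-6).
Beatriz in UTC: 06:05-07:40, 12:15-14:10, 15:00-16:50 (add 4h to convert from UTC-4).
Yosef in UTC: 08:50-14:50, 15:30-18:20 (add 6h to convert from UTC-6).
Sam in UTC: 10:00-14:50, 17:20-18:15 (add 6h to convert from UTC-6).
Pablo in UTC: 06:45-08:25, 10:05-17:35 (add 4h to convert from UTC-4).
Bianca ∩ Beatriz: 07:05-07:40, 12:15-14:10, 15:00-15:10, 15:20-16:50.
Bianca ∩ Beatriz ∩ Yosef: 12:15-14:10, 15:30-16:50.
Bianca ∩ Beatriz ∩ Yosef ∩ Sam: 12:15-14:10.
Bianca ∩ Beatriz ∩ Yosef ∩ Sam ∩ Pablo: 12:15-14:10.
That's a single block of 115 minutes.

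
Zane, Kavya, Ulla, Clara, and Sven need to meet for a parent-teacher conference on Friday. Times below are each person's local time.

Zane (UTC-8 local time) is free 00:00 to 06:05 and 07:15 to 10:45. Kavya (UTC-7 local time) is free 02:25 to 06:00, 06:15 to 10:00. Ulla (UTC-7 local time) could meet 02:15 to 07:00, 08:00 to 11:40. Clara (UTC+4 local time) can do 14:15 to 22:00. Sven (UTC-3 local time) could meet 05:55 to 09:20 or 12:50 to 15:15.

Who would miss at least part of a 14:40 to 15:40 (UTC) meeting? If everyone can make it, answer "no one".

Zane in UTC: 08:00-14:05, 15:15-18:45 (add 8h to convert from UTC-8).
Kavya in UTC: 09:25-13:00, 13:15-17:00 (add 7h to convert from UTC-7).
Ulla in UTC: 09:15-14:00, 15:00-18:40 (add 7h to convert from UTC-7).
Clara in UTC: 10:15-18:00 (subtract 4h to convert from UTC+4).
Sven in UTC: 08:55-12:20, 15:50-18:15 (add 3h to convert from UTC-3).
Zane: not fully free for 14:40-15:40. Kavya: free for 14:40-15:40. Ulla: not fully free for 14:40-15:40. Clara: free for 14:40-15:40. Sven: not fully free for 14:40-15:40.

Sven, Ulla, Zane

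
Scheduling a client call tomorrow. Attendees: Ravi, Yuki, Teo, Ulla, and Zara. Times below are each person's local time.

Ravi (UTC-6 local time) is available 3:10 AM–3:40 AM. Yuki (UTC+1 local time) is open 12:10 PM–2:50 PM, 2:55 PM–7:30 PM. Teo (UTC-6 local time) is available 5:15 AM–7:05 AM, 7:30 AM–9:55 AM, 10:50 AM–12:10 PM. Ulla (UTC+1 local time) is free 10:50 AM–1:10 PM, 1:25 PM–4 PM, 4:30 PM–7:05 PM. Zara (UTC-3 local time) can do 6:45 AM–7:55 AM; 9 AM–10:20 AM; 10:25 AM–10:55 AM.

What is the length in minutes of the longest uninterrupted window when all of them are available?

Ravi in UTC: 09:10-09:40 (add 6h to convert from UTC-6).
Yuki in UTC: 11:10-13:50, 13:55-18:30 (subtract 1h to convert from UTC+1).
Teo in UTC: 11:15-13:05, 13:30-15:55, 16:50-18:10 (add 6h to convert from UTC-6).
Ulla in UTC: 09:50-12:10, 12:25-15:00, 15:30-18:05 (subtract 1h to convert from UTC+1).
Zara in UTC: 09:45-10:55, 12:00-13:20, 13:25-13:55 (add 3h to convert from UTC-3).
Ravi ∩ Yuki: ∅.
Ravi ∩ Yuki ∩ Teo: ∅.
Ravi ∩ Yuki ∩ Teo ∩ Ulla: ∅.
Ravi ∩ Yuki ∩ Teo ∩ Ulla ∩ Zara: ∅.
There is no time when everyone is free.
No common window exists, so the longest block is 0 minutes.

0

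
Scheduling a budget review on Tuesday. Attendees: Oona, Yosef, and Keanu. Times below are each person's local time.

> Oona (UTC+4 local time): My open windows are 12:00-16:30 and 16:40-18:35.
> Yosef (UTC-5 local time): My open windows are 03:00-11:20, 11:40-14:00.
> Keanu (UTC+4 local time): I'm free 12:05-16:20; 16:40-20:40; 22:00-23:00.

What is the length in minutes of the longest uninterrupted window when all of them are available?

255

Oona in UTC: 08:00-12:30, 12:40-14:35 (subtract 4h to convert from UTC+4).
Yosef in UTC: 08:00-16:20, 16:40-19:00 (add 5h to convert from UTC-5).
Keanu in UTC: 08:05-12:20, 12:40-16:40, 18:00-19:00 (subtract 4h to convert from UTC+4).
Oona ∩ Yosef: 08:00-12:30, 12:40-14:35.
Oona ∩ Yosef ∩ Keanu: 08:05-12:20, 12:40-14:35.
Those are the intersection windows.
The longest is 08:05-12:20 at 255 minutes.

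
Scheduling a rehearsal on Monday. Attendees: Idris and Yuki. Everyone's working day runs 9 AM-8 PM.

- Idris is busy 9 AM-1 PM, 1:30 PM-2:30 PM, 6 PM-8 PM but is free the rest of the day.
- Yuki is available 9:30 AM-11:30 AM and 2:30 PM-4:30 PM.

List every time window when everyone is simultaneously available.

14:30-16:30

Idris free: 13:00-13:30, 14:30-18:00 (invert busy blocks within the working day).
Yuki free: 09:30-11:30, 14:30-16:30.
Idris ∩ Yuki: 14:30-16:30.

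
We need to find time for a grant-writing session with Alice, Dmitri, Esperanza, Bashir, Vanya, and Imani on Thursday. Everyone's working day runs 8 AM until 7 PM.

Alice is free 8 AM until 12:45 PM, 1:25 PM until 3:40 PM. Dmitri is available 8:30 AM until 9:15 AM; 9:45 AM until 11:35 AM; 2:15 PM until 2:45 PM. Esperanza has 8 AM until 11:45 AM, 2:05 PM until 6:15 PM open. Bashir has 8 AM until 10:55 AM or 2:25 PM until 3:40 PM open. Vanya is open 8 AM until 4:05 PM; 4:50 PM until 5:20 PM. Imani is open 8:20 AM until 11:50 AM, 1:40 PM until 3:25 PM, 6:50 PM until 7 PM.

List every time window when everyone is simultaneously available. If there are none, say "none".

Alice ∩ Dmitri: 08:30-09:15, 09:45-11:35, 14:15-14:45.
Alice ∩ Dmitri ∩ Esperanza: 08:30-09:15, 09:45-11:35, 14:15-14:45.
Alice ∩ Dmitri ∩ Esperanza ∩ Bashir: 08:30-09:15, 09:45-10:55, 14:25-14:45.
Alice ∩ Dmitri ∩ Esperanza ∩ Bashir ∩ Vanya: 08:30-09:15, 09:45-10:55, 14:25-14:45.
Alice ∩ Dmitri ∩ Esperanza ∩ Bashir ∩ Vanya ∩ Imani: 08:30-09:15, 09:45-10:55, 14:25-14:45.
So the common availability across everyone is 08:30-09:15, 09:45-10:55, 14:25-14:45.

08:30-09:15, 09:45-10:55, 14:25-14:45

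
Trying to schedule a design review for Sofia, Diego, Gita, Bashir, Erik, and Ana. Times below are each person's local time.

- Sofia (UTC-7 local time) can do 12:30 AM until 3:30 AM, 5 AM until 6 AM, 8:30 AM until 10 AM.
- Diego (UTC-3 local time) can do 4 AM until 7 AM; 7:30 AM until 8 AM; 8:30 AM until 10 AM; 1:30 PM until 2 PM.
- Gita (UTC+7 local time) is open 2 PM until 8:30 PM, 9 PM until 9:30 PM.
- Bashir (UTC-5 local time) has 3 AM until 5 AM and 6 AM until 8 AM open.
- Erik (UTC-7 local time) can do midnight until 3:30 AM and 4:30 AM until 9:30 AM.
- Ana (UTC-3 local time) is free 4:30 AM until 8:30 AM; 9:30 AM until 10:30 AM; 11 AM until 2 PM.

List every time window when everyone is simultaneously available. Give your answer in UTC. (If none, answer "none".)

Sofia in UTC: 07:30-10:30, 12:00-13:00, 15:30-17:00 (add 7h to convert from UTC-7).
Diego in UTC: 07:00-10:00, 10:30-11:00, 11:30-13:00, 16:30-17:00 (add 3h to convert from UTC-3).
Gita in UTC: 07:00-13:30, 14:00-14:30 (subtract 7h to convert from UTC+7).
Bashir in UTC: 08:00-10:00, 11:00-13:00 (add 5h to convert from UTC-5).
Erik in UTC: 07:00-10:30, 11:30-16:30 (add 7h to convert from UTC-7).
Ana in UTC: 07:30-11:30, 12:30-13:30, 14:00-17:00 (add 3h to convert from UTC-3).
Sofia ∩ Diego: 07:30-10:00, 12:00-13:00, 16:30-17:00.
Sofia ∩ Diego ∩ Gita: 07:30-10:00, 12:00-13:00.
Sofia ∩ Diego ∩ Gita ∩ Bashir: 08:00-10:00, 12:00-13:00.
Sofia ∩ Diego ∩ Gita ∩ Bashir ∩ Erik: 08:00-10:00, 12:00-13:00.
Sofia ∩ Diego ∩ Gita ∩ Bashir ∩ Erik ∩ Ana: 08:00-10:00, 12:30-13:00.
Those are the intersection windows.

08:00-10:00, 12:30-13:00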